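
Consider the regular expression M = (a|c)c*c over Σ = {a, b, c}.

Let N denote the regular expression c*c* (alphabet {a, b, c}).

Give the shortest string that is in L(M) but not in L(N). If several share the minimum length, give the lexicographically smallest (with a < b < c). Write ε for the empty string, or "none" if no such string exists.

The string ac is accepted by M but not by N.
No shorter string lies in the difference, and ac is the lexicographically first length-2 string in L(M) \ L(N).

ac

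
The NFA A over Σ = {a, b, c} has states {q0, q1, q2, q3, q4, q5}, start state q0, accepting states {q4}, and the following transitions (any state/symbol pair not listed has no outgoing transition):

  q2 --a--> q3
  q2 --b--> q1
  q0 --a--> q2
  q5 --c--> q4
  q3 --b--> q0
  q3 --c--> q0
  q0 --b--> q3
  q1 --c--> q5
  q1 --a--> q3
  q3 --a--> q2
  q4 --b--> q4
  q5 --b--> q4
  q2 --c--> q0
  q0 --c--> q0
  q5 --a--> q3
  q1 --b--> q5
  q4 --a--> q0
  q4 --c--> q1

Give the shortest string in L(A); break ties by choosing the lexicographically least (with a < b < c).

abbb

A breadth-first search from q0 reaches an accepting state first via the path q0 → q2 → q1 → q5 → q4 on input abbb.
No string of length < 4 is accepted (BFS exhausts all shorter strings without reaching an accepting state), and abbb is the lexicographically least accepting string of length 4.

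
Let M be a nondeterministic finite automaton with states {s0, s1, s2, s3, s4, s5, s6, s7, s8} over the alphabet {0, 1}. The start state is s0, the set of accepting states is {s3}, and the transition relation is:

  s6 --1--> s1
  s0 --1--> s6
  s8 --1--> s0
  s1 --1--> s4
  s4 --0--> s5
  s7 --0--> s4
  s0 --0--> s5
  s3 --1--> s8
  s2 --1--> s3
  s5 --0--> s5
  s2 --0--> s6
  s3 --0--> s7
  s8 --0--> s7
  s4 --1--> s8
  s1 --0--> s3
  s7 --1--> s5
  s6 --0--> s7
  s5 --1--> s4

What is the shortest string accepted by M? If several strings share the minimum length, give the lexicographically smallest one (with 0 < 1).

110

A breadth-first search from s0 reaches an accepting state first via the path s0 → s6 → s1 → s3 on input 110.
No string of length < 3 is accepted (BFS exhausts all shorter strings without reaching an accepting state), and 110 is the lexicographically least accepting string of length 3.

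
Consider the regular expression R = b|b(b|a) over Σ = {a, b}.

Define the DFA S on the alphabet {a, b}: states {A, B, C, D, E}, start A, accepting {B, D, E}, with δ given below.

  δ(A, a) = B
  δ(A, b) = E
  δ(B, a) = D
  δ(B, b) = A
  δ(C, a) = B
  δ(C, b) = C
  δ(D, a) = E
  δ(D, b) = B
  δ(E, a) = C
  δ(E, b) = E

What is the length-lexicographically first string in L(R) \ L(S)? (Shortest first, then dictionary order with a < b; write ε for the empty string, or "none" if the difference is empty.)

ba

The string ba is accepted by R but not by S.
No shorter string lies in the difference, and ba is the lexicographically first length-2 string in L(R) \ L(S).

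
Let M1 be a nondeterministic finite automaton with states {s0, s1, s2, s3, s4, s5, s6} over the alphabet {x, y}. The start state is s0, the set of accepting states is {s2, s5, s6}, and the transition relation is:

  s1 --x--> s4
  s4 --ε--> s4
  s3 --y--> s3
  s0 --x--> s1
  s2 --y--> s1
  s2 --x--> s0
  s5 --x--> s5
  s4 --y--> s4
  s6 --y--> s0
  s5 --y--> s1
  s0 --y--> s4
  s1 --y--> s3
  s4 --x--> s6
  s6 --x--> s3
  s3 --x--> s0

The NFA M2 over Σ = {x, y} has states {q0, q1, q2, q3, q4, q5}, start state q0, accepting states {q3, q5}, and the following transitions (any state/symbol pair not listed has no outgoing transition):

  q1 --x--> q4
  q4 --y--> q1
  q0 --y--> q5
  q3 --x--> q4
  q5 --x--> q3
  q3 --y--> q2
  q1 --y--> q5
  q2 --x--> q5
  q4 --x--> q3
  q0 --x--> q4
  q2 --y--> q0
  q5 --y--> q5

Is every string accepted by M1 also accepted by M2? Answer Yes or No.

The string xxx is in L(M1) but not in L(M2).
So L(M1) ⊄ L(M2).

No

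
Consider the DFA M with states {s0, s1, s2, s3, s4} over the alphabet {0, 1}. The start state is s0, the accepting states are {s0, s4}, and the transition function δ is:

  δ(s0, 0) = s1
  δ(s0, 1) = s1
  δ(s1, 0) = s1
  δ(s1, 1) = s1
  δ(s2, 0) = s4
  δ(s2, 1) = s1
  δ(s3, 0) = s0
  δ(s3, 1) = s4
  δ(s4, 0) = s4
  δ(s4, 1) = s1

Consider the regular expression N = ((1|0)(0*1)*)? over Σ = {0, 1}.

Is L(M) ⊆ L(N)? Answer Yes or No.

Converting the expression N to a DFA (subset construction, then merging equivalent states) gives the minimal DFA with states {n0, n1, n2}, start state n0, accepting states {n0, n1} and transitions n0: 0→n1, 1→n1; n1: 0→n2, 1→n1; n2: 0→n2, 1→n1.
Exploring the product automaton M × N from the start pair (s0, n0), following both machines on each input symbol, reaches 3 state pairs: (s0, n0), (s1, n1), (s1, n2).
M accepts in {s0, s4} and N accepts in {n0, n1}. The reachable pairs whose M-component is accepting are (s0, n0); in each of them the N-component is accepting too, so the product for L(M) \ L(N) (M-component accepting, N-component rejecting) has no reachable accepting pair and the difference is empty.
Hence every string in L(M) is also in L(N).

Yes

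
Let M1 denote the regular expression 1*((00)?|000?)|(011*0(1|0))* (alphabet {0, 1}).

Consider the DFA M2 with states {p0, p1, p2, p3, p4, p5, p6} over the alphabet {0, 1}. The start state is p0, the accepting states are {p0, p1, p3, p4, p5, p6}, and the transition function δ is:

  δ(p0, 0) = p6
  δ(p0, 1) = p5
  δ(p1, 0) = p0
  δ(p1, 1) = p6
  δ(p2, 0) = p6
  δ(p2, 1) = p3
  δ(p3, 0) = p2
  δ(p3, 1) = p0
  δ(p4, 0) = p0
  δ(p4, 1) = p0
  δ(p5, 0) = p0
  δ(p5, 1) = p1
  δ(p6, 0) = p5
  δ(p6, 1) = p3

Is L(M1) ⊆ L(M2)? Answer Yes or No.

Yes

Converting the expression M1 to a DFA (subset construction, then merging equivalent states) gives the minimal DFA with states {r0, r1, r2, r3, r4, r5, r6, r7, r8, r9, r10}, start state r0, accepting states {r0, r2, r3, r6, r9} and transitions r0: 0→r1, 1→r2; r1: 0→r3, 1→r4; r2: 0→r5, 1→r2; r3: 0→r6, 1→r7; r4: 0→r8, 1→r4; r5: 0→r3, 1→r7; r6: 0→r7, 1→r7; r7: 0→r7, 1→r7; r8: 0→r9, 1→r9; r9: 0→r10, 1→r7; r10: 0→r7, 1→r4.
Exploring the product automaton M1 × M2 from the start pair (r0, p0), following both machines on each input symbol, reaches 41 state pairs: (r0, p0), (r1, p6), (r2, p5), (r3, p5), (r4, p3), (r5, p0), (r2, p1), (r6, p0), (r7, p1), (r8, p2), (r4, p0), (r3, p6), (r7, p5), (r2, p6), (r7, p6), (r7, p0), (r9, p6), (r9, p3), (r8, p6), (r4, p5), (r6, p5), (r7, p3), (r5, p5), (r2, p3), (r10, p5), (r10, p2), (r9, p5), (r8, p0), (r4, p1), (r7, p2), (r3, p0), (r5, p2), (r2, p0), (r10, p0), (r4, p6), (r6, p6), (r5, p6), (r8, p5), (r9, p0), (r9, p1), (r10, p6).
M1 accepts in {r0, r2, r3, r6, r9} and M2 accepts in {p0, p1, p3, p4, p5, p6}. The reachable pairs whose M1-component is accepting are (r0, p0), (r2, p5), (r3, p5), (r2, p1), (r6, p0), (r3, p6), (r2, p6), (r9, p6), (r9, p3), (r6, p5), (r2, p3), (r9, p5), (r3, p0), (r2, p0), (r6, p6), (r9, p0), (r9, p1); in each of them the M2-component is accepting too, so the product for L(M1) \ L(M2) (M1-component accepting, M2-component rejecting) has no reachable accepting pair and the difference is empty.
Hence every string in L(M1) is also in L(M2).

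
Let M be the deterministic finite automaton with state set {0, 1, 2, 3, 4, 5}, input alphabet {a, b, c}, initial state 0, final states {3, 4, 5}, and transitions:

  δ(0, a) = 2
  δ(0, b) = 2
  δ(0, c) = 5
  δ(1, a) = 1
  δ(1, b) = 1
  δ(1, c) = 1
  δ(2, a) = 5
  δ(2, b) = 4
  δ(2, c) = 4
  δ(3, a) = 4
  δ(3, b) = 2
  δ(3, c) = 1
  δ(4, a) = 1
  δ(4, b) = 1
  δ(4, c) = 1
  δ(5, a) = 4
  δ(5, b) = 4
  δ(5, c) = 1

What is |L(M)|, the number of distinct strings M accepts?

The useful subgraph on states {0, 2, 4, 5} is acyclic, so L(M) is finite; the longest accepting path visits 4 useful states, giving maximum string length 3.
Counting accepting paths from 0 by length: 1 of length 1, 8 of length 2, 4 of length 3. Total 13.

13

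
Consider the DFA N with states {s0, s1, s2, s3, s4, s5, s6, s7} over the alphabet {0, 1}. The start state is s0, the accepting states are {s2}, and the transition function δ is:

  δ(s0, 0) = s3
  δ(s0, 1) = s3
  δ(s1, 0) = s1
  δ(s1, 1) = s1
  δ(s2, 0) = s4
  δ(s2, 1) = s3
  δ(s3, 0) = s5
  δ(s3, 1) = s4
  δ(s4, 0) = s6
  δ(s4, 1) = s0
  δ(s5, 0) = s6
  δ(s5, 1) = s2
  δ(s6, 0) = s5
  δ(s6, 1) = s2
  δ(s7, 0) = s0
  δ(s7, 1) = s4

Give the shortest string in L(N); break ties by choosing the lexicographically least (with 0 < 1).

A breadth-first search from s0 reaches an accepting state first via the path s0 → s3 → s5 → s2 on input 001.
No string of length < 3 is accepted (BFS exhausts all shorter strings without reaching an accepting state), and 001 is the lexicographically least accepting string of length 3.

001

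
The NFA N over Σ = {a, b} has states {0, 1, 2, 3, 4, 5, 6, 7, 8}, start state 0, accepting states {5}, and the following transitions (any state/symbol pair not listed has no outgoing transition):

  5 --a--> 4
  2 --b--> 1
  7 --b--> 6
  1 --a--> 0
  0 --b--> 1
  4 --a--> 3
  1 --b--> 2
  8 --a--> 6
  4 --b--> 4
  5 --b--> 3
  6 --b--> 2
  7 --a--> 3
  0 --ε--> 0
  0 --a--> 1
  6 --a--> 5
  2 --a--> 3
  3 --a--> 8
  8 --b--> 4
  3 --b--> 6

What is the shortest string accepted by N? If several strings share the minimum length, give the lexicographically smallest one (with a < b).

A breadth-first search from 0 reaches an accepting state first via the path 0 → 1 → 2 → 3 → 6 → 5 on input ababa.
No string of length < 5 is accepted (BFS exhausts all shorter strings without reaching an accepting state), and ababa is the lexicographically least accepting string of length 5.

ababa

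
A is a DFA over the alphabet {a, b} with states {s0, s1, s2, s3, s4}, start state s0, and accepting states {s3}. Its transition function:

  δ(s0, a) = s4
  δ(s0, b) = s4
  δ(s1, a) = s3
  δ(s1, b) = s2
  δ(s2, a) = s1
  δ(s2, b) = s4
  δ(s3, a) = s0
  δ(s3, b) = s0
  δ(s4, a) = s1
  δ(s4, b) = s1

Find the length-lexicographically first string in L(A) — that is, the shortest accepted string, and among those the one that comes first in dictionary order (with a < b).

aaa

A breadth-first search from s0 reaches an accepting state first via the path s0 → s4 → s1 → s3 on input aaa.
No string of length < 3 is accepted (BFS exhausts all shorter strings without reaching an accepting state), and aaa is the lexicographically least accepting string of length 3.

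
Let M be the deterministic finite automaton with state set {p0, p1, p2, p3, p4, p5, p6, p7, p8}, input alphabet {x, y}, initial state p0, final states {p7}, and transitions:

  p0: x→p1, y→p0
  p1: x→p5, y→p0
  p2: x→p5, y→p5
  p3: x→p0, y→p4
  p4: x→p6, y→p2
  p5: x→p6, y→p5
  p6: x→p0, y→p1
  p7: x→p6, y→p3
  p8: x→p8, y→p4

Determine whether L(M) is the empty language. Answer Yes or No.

The states reachable from the start state are {p0, p1, p5, p6}.
None of the accepting states {p7} is reachable, so no string is accepted and L(M) = ∅.

Yes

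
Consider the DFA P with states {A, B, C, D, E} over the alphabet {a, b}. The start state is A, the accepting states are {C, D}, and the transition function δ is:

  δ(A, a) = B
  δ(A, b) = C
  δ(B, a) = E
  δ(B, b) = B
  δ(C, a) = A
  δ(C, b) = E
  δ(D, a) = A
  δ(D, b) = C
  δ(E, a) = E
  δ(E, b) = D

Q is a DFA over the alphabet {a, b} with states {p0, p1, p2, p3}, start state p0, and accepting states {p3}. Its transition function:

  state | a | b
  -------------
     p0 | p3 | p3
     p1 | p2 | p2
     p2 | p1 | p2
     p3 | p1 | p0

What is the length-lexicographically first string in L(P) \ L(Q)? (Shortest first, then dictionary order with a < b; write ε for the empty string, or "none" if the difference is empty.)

The string aab is accepted by P but not by Q.
No shorter string lies in the difference, and aab is the lexicographically first length-3 string in L(P) \ L(Q).

aab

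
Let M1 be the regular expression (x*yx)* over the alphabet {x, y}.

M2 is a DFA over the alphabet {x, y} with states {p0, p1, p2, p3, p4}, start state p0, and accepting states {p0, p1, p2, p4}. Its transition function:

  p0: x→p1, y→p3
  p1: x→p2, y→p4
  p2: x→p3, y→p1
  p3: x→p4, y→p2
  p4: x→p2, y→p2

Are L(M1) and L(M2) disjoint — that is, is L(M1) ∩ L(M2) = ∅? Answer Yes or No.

The empty string ε is accepted by both M1 and M2.
Hence L(M1) ∩ L(M2) ≠ ∅.

No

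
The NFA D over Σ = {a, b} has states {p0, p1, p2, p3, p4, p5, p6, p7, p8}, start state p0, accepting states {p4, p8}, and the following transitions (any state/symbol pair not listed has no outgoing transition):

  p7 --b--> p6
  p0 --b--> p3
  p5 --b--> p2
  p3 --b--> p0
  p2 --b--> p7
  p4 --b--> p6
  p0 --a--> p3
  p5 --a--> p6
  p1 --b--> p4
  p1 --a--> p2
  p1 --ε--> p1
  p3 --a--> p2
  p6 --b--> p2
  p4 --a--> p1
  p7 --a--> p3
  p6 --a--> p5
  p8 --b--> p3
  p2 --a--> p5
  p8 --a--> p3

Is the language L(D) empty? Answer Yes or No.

The states reachable from the start state are {p0, p2, p3, p5, p6, p7}.
None of the accepting states {p4, p8} is reachable, so no string is accepted and L(D) = ∅.

Yes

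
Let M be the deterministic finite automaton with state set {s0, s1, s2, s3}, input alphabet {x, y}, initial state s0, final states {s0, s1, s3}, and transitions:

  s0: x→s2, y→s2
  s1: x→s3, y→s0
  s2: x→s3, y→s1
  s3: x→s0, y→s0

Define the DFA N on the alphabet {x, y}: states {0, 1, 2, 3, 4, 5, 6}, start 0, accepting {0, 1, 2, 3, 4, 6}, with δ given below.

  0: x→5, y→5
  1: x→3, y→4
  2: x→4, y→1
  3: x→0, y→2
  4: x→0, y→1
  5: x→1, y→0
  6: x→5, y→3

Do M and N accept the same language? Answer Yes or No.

No

The string xyx is accepted by M but rejected by N.
So L(M) ≠ L(N).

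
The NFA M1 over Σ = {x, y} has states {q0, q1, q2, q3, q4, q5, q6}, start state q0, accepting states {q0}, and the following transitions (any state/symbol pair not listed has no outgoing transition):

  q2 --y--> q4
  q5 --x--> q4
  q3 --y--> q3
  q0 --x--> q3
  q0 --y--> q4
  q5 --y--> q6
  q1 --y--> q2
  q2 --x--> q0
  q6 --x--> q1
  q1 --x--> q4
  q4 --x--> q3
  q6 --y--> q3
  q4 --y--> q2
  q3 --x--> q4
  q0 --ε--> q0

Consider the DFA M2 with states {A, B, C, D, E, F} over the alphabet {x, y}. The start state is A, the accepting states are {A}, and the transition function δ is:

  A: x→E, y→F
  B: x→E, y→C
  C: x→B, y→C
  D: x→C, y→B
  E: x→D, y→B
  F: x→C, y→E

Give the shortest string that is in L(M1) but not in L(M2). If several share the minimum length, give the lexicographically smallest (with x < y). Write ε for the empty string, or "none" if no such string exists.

yyx

The string yyx is accepted by M1 but not by M2.
No shorter string lies in the difference, and yyx is the lexicographically first length-3 string in L(M1) \ L(M2).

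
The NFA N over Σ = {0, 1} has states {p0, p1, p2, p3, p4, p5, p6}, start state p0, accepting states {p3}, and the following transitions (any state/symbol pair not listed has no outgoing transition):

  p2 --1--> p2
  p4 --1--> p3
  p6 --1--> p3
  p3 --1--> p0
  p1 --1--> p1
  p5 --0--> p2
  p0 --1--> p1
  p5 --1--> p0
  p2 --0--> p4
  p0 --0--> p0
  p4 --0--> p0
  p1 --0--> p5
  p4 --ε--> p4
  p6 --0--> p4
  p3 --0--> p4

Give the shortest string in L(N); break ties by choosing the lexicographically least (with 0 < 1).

10001

A breadth-first search from p0 reaches an accepting state first via the path p0 → p1 → p5 → p2 → p4 → p3 on input 10001.
No string of length < 5 is accepted (BFS exhausts all shorter strings without reaching an accepting state), and 10001 is the lexicographically least accepting string of length 5.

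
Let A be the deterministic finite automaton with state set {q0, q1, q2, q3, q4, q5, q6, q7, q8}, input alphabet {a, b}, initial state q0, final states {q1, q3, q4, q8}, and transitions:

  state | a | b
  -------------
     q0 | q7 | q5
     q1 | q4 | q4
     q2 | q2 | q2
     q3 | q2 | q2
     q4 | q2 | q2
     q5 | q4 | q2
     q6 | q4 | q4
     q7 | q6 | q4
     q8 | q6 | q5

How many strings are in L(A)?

4

The useful subgraph on states {q0, q4, q5, q6, q7} is acyclic, so L(A) is finite; the longest accepting path visits 4 useful states, giving maximum string length 3.
Counting accepting paths from q0 by length: 2 of length 2, 2 of length 3. Total 4.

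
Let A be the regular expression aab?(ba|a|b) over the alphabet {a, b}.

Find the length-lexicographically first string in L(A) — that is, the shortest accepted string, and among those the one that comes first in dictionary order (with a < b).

By inspection of the expression, no string of length less than 3 matches, and aaa is the lexicographically first match of length 3.

aaa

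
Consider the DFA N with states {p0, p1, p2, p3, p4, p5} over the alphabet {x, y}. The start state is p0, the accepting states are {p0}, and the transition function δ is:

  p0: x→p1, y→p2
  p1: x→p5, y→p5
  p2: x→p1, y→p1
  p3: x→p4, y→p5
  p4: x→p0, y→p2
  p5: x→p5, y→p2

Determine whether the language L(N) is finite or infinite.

finite

The useful states (reachable from p0 and able to reach an accepting state) are {p0}.
Restricted to these states the transition graph has no cycle, so every accepting path has bounded length and L is finite.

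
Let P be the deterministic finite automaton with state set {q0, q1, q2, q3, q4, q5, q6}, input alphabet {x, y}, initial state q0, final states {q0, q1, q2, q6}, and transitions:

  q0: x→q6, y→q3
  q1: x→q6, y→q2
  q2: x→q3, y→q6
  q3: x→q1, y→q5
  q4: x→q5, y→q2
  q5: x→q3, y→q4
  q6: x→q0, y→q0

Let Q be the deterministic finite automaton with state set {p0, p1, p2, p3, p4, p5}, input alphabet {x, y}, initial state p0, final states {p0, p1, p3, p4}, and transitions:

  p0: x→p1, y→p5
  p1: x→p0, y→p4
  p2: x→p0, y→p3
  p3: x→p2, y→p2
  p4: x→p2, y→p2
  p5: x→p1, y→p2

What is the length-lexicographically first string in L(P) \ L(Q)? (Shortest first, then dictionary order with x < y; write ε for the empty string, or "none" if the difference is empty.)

The string xyx is accepted by P but not by Q.
No shorter string lies in the difference, and xyx is the lexicographically first length-3 string in L(P) \ L(Q).

xyx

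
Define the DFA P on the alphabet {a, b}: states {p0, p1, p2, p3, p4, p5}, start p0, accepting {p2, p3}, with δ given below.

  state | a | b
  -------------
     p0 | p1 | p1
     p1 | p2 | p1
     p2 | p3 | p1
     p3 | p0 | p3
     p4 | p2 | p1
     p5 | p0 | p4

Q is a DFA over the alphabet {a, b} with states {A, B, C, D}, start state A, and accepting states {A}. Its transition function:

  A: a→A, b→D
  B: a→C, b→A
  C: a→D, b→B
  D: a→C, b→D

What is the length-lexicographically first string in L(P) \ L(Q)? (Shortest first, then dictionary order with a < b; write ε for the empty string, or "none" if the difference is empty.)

ba

The string ba is accepted by P but not by Q.
No shorter string lies in the difference, and ba is the lexicographically first length-2 string in L(P) \ L(Q).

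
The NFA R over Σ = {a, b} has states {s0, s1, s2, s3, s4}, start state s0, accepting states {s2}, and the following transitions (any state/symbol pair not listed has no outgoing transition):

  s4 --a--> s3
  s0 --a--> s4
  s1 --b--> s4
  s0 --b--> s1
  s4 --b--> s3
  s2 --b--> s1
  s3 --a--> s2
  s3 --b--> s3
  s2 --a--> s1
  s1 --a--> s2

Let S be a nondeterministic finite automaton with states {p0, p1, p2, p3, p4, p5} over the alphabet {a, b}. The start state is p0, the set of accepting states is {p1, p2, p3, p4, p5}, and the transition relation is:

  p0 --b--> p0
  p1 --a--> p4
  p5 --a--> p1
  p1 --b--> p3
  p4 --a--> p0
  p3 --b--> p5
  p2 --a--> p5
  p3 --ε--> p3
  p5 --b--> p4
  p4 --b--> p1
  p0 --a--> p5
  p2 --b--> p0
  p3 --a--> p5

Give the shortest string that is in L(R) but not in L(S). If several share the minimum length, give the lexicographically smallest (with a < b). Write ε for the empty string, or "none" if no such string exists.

The string aba is accepted by R but not by S.
No shorter string lies in the difference, and aba is the lexicographically first length-3 string in L(R) \ L(S).

aba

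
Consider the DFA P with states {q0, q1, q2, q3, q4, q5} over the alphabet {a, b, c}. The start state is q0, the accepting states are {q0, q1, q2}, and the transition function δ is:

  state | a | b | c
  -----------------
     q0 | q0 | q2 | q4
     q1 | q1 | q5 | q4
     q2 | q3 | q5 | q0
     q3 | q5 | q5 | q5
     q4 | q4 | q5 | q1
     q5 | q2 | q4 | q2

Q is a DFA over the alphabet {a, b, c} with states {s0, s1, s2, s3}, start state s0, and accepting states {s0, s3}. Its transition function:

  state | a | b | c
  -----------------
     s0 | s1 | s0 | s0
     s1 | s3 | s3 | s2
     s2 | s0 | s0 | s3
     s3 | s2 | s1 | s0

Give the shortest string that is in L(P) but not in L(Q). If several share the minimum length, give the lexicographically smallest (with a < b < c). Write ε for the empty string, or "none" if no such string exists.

The string a is accepted by P but not by Q.
No shorter string lies in the difference, and a is the lexicographically first length-1 string in L(P) \ L(Q).

a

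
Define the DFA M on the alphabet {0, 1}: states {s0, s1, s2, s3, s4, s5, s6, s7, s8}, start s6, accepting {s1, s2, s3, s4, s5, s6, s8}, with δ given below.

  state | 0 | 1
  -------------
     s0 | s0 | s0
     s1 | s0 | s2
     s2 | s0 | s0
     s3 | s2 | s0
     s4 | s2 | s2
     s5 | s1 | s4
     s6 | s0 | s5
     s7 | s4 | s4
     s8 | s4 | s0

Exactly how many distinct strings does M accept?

7

The useful subgraph on states {s1, s2, s4, s5, s6} is acyclic, so L(M) is finite; the longest accepting path visits 4 useful states, giving maximum string length 3.
Counting accepting paths from s6 by length: 1 of length 0, 1 of length 1, 2 of length 2, 3 of length 3. Total 7.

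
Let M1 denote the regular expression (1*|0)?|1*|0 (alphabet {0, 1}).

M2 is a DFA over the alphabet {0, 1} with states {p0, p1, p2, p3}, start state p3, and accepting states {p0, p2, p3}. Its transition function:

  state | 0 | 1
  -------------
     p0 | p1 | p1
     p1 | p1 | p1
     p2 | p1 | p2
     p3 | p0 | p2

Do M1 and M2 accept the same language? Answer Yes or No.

Yes

Converting the expression M1 to a DFA (subset construction, then merging equivalent states) gives the minimal DFA with states {r0, r1, r2, r3}, start state r0, accepting states {r0, r1, r2} and transitions r0: 0→r1, 1→r2; r1: 0→r3, 1→r3; r2: 0→r3, 1→r2; r3: 0→r3, 1→r3.
Exploring the product automaton M1 × M2 from the start pair (r0, p3), following both machines on each input symbol, reaches 4 state pairs: (r0, p3), (r1, p0), (r2, p2), (r3, p1).
M1 accepts in {r0, r1, r2} and M2 accepts in {p0, p2, p3}. In every reachable pair the two components are either both accepting — (r0, p3), (r1, p0), (r2, p2) — or both non-accepting, so no string is accepted by exactly one of the machines: L(M1) \ L(M2) and L(M2) \ L(M1) are both empty.
Hence every string is accepted by M1 iff it is accepted by M2, and the two languages coincide.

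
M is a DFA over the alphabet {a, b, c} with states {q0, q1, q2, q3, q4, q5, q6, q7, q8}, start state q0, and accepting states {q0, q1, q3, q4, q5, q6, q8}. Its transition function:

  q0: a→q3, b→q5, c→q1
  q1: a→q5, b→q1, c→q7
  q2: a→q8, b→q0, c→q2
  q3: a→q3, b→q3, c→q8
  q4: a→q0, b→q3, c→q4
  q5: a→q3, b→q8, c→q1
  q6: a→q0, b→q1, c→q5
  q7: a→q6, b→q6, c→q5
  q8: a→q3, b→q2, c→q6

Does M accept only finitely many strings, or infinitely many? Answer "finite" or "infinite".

State q1 is reachable from the start and can reach an accepting state, and it lies on the cycle q1 → q1.
Traversing that cycle any number of times yields accepted strings of unbounded length, so the language is infinite.

infinite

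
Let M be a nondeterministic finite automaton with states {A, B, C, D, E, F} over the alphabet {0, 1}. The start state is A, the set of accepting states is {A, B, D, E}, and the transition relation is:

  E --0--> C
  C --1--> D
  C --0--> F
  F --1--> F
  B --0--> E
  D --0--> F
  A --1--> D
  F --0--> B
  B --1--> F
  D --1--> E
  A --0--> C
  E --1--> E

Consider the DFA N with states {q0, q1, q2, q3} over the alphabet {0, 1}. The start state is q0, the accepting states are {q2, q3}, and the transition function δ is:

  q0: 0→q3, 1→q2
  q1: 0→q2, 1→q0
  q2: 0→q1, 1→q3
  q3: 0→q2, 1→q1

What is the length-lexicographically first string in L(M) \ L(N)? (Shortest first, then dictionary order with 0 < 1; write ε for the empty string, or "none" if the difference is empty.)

The empty string ε is accepted by M but not by N.
Since ε is the unique shortest string, it is the required witness.

ε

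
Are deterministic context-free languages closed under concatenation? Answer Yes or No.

No

Take L₁ = {ε, c} (finite, hence regular and DCFL) and L₂ = {c aⁿbⁿ : n≥0} ∪ {cc aⁿb²ⁿ : n≥0} (a DCFL: the number of leading c's tells the DPDA whether to pop one stack symbol per b or per two b's). Then L₁L₂ ∩ cca⁺b* = {cc aⁿbⁿ : n≥1} ∪ {cc aⁿb²ⁿ : n≥1}. If L₁L₂ were a DCFL, so would be this intersection with a regular set, and a DPDA for it started from its configuration after reading cc would accept {aⁿbⁿ : n≥1} ∪ {aⁿb²ⁿ : n≥1}, which no deterministic PDA accepts (a DPDA for it would have a single run on aⁿb²ⁿ, accepting after the prefix aⁿbⁿ and accepting again after n more b's; an ordinary PDA that simulates it on a's and b's and, at any moment when it is accepting, may switch to reading only a fresh letter d while feeding each d to the simulation as a b, would accept aⁱbʲdᵏ (k≥1) exactly when both aⁱbʲ and aⁱbʲ⁺ᵏ are in the language, i.e. its language intersected with the regular set a*b*d⁺ would be exactly {aⁿbⁿdⁿ : n≥1} — impossible, since context-free languages are closed under intersection with regular sets and {aⁿbⁿdⁿ} is not context-free). Hence L₁L₂ is not a DCFL.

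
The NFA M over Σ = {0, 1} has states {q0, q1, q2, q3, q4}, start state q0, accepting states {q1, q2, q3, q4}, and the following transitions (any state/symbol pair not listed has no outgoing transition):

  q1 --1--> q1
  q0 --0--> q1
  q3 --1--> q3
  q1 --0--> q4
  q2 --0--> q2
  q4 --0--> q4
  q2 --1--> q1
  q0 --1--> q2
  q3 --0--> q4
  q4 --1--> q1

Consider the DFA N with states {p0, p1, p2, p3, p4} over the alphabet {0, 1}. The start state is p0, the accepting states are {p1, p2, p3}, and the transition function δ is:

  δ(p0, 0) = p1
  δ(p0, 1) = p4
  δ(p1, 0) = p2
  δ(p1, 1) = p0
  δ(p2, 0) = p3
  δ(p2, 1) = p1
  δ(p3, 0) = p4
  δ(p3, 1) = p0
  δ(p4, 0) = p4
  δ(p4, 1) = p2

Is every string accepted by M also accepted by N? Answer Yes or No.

The string 1 is in L(M) but not in L(N).
So L(M) ⊄ L(N).

No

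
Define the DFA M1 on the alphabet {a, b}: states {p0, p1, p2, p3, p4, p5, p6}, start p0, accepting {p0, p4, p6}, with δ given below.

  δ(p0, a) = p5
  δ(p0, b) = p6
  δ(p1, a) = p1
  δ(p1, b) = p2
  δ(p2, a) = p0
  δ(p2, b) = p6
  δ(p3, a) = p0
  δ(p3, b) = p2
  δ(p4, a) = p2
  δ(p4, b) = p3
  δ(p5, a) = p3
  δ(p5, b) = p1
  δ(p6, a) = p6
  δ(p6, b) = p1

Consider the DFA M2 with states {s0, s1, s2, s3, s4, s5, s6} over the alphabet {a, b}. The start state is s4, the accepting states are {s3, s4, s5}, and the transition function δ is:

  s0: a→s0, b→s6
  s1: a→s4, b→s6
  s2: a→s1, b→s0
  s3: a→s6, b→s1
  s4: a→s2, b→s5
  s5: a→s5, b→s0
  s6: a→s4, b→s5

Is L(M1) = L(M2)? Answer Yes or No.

Yes

Exploring the product automaton M1 × M2 from the start pair (p0, s4), following both machines on each input symbol, reaches 6 state pairs: (p0, s4), (p5, s2), (p6, s5), (p3, s1), (p1, s0), (p2, s6).
M1 accepts in {p0, p4, p6} and M2 accepts in {s3, s4, s5}. In every reachable pair the two components are either both accepting — (p0, s4), (p6, s5) — or both non-accepting, so no string is accepted by exactly one of the machines: L(M1) \ L(M2) and L(M2) \ L(M1) are both empty.
Hence every string is accepted by M1 iff it is accepted by M2, and the two languages coincide.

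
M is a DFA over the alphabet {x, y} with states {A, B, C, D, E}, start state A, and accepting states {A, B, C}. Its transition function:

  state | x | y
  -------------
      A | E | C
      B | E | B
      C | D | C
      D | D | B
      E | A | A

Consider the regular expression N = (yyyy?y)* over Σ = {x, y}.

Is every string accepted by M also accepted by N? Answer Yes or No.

The string y is in L(M) but not in L(N).
So L(M) ⊄ L(N).

No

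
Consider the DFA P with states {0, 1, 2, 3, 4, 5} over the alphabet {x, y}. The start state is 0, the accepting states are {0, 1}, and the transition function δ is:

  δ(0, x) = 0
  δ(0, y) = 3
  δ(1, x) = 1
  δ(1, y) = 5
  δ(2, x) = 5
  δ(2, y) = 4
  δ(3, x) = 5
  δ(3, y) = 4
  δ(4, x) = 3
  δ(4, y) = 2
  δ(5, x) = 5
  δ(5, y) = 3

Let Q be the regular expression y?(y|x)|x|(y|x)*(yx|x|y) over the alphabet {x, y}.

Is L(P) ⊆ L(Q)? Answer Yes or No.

No

The empty string ε is in L(P) but not in L(Q).
So L(P) ⊄ L(Q).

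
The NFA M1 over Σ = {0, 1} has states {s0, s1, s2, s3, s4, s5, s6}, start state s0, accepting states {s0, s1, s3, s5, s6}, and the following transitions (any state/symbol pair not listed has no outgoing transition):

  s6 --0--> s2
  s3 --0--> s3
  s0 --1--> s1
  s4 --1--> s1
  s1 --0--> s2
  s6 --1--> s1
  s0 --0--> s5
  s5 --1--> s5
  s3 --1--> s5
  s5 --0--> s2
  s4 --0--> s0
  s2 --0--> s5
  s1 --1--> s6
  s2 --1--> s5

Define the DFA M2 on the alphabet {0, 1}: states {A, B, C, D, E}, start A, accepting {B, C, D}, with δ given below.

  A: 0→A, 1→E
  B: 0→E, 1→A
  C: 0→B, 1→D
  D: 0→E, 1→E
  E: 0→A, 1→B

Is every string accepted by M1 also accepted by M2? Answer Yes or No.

No

The empty string ε is in L(M1) but not in L(M2).
So L(M1) ⊄ L(M2).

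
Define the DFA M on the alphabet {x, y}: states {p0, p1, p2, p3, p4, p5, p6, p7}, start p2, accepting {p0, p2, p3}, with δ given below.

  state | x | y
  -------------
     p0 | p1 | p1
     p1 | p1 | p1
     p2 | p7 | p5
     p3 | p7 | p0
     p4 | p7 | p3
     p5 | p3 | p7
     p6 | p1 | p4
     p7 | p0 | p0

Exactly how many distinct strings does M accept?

The useful subgraph on states {p0, p2, p3, p5, p7} is acyclic, so L(M) is finite; the longest accepting path visits 5 useful states, giving maximum string length 4.
Counting accepting paths from p2 by length: 1 of length 0, 3 of length 2, 3 of length 3, 2 of length 4. Total 9.

9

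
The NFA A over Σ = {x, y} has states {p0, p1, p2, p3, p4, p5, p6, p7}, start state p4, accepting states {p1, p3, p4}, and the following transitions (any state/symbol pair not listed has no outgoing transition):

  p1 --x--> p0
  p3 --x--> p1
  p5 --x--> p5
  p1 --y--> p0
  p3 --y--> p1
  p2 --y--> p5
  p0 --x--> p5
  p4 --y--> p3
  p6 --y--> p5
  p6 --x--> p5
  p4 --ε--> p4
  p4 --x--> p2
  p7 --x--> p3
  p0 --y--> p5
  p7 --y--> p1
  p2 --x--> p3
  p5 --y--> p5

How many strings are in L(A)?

7

The useful subgraph on states {p1, p2, p3, p4} is acyclic, so L(A) is finite; the longest accepting path visits 4 useful states, giving maximum string length 3.
Counting accepting paths from p4 by length: 1 of length 0, 1 of length 1, 3 of length 2, 2 of length 3. Total 7.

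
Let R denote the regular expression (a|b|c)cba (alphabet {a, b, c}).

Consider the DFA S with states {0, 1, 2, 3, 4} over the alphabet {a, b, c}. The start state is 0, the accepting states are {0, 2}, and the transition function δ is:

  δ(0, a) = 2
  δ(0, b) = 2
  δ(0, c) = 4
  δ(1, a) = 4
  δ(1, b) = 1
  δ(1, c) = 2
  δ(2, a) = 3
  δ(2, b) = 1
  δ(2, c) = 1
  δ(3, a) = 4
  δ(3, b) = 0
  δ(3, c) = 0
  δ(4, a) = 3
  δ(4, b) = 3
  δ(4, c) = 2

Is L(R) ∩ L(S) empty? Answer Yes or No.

Converting the expression R to a DFA (subset construction, then merging equivalent states) gives the minimal DFA with states {r0, r1, r2, r3, r4, r5}, start state r0, accepting states {r5} and transitions r0: a→r1, b→r1, c→r1; r1: a→r2, b→r2, c→r3; r2: a→r2, b→r2, c→r2; r3: a→r2, b→r4, c→r2; r4: a→r5, b→r2, c→r2; r5: a→r2, b→r2, c→r2.
Exploring the product automaton R × S from the start pair (r0, 0), following both machines on each input symbol, reaches 12 state pairs: (r0, 0), (r1, 2), (r1, 4), (r2, 3), (r2, 1), (r3, 1), (r3, 2), (r2, 4), (r2, 0), (r2, 2), (r4, 1), (r5, 4).
R accepts in {r5} and S accepts in {0, 2}; no reachable pair has both components accepting, so no string drives both machines to acceptance simultaneously and L(R) ∩ L(S) = ∅.
So no string is accepted by both, and the intersection is empty.

Yes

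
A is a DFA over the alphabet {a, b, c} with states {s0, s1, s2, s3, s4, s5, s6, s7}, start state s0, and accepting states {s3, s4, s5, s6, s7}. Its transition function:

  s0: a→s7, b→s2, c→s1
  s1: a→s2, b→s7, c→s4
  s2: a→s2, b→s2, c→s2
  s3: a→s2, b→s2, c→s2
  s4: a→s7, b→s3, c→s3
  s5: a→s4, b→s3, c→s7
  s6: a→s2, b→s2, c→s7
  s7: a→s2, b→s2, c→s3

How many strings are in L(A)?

The useful subgraph on states {s0, s1, s3, s4, s7} is acyclic, so L(A) is finite; the longest accepting path visits 5 useful states, giving maximum string length 4.
Counting accepting paths from s0 by length: 1 of length 1, 3 of length 2, 4 of length 3, 1 of length 4. Total 9.

9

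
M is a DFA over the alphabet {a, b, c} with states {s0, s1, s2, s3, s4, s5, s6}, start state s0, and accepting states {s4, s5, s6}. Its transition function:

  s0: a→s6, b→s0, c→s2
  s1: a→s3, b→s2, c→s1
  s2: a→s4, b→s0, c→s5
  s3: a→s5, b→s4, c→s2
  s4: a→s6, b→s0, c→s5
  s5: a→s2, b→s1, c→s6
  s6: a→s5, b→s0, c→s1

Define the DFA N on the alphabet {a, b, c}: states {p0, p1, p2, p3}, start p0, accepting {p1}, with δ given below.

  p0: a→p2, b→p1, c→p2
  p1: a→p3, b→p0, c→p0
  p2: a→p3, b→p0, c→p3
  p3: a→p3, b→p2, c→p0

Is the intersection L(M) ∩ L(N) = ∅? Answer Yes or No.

Yes

Exploring the product automaton M × N from the start pair (s0, p0), following both machines on each input symbol, reaches 22 state pairs: (s0, p0), (s6, p2), (s0, p1), (s2, p2), (s5, p3), (s1, p3), (s6, p3), (s2, p0), (s4, p3), (s2, p3), (s1, p2), (s6, p0), (s3, p3), (s1, p0), (s0, p2), (s4, p2), (s5, p2), (s5, p0), (s3, p2), (s2, p1), (s1, p1), (s4, p0).
M accepts in {s4, s5, s6} and N accepts in {p1}; no reachable pair has both components accepting, so no string drives both machines to acceptance simultaneously and L(M) ∩ L(N) = ∅.
So no string is accepted by both, and the intersection is empty.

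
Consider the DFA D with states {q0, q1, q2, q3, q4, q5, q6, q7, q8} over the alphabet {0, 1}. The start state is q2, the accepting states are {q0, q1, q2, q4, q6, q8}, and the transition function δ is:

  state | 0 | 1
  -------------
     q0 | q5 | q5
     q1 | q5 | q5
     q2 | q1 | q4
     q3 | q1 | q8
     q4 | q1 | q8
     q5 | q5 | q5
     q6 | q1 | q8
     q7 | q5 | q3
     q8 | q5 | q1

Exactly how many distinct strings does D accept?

The useful subgraph on states {q1, q2, q4, q8} is acyclic, so L(D) is finite; the longest accepting path visits 4 useful states, giving maximum string length 3.
Counting accepting paths from q2 by length: 1 of length 0, 2 of length 1, 2 of length 2, 1 of length 3. Total 6.

6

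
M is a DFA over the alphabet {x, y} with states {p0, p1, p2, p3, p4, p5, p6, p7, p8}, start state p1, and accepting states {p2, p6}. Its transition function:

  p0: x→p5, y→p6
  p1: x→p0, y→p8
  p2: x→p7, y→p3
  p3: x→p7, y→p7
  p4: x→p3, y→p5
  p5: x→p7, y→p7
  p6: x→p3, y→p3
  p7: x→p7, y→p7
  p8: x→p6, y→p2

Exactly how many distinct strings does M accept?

3

The useful subgraph on states {p0, p1, p2, p6, p8} is acyclic, so L(M) is finite; the longest accepting path visits 3 useful states, giving maximum string length 2.
Counting accepting paths from p1 by length: 3 of length 2. Total 3.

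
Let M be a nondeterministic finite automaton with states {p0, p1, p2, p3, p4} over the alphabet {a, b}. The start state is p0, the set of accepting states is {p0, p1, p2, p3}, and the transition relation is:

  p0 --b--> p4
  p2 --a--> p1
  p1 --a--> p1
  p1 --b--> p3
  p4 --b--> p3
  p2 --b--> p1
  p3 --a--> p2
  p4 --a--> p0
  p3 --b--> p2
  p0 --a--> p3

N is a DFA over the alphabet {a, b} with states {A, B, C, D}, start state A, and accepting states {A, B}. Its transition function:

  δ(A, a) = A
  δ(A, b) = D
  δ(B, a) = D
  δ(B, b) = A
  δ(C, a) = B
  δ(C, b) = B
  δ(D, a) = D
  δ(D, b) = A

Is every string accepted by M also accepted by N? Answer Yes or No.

No

The string ab is in L(M) but not in L(N).
So L(M) ⊄ L(N).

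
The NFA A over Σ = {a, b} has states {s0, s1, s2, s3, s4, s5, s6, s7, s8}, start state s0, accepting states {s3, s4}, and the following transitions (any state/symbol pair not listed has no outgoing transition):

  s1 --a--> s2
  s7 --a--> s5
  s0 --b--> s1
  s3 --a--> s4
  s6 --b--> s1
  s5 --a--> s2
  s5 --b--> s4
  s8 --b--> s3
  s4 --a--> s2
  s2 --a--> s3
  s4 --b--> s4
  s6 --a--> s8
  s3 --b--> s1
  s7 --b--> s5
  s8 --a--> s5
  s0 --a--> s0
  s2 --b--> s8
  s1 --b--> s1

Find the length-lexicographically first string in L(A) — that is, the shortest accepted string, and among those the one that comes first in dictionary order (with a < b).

baa

A breadth-first search from s0 reaches an accepting state first via the path s0 → s1 → s2 → s3 on input baa.
No string of length < 3 is accepted (BFS exhausts all shorter strings without reaching an accepting state), and baa is the lexicographically least accepting string of length 3.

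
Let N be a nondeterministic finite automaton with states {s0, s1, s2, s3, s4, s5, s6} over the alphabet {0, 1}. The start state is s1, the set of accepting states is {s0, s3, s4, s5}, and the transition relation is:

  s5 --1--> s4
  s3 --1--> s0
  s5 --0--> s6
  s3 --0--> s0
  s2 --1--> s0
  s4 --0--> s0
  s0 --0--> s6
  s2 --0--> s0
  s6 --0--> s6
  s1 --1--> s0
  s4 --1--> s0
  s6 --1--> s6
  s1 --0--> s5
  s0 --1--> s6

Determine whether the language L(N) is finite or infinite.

The useful states (reachable from s1 and able to reach an accepting state) are {s0, s1, s4, s5}.
Restricted to these states the transition graph has no cycle, so every accepting path has bounded length and L is finite.

finite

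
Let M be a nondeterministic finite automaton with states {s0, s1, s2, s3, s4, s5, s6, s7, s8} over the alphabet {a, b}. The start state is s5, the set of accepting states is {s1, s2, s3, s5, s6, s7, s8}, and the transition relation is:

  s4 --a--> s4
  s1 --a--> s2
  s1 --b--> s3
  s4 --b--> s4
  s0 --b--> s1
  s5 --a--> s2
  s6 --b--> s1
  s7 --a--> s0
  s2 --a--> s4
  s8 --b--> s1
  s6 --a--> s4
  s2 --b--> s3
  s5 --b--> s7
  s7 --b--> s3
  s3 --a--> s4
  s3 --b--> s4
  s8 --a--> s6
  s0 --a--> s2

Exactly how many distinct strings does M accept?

11

The useful subgraph on states {s0, s1, s2, s3, s5, s7} is acyclic, so L(M) is finite; the longest accepting path visits 6 useful states, giving maximum string length 5.
Counting accepting paths from s5 by length: 1 of length 0, 2 of length 1, 2 of length 2, 2 of length 3, 3 of length 4, 1 of length 5. Total 11.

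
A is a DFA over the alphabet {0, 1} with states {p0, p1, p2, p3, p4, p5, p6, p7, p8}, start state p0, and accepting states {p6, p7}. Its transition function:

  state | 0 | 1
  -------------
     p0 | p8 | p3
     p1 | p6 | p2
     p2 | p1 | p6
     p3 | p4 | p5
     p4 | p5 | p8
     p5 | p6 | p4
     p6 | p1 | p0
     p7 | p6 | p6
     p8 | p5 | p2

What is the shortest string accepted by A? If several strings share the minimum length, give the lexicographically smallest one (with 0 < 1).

000

A breadth-first search from p0 reaches an accepting state first via the path p0 → p8 → p5 → p6 on input 000.
No string of length < 3 is accepted (BFS exhausts all shorter strings without reaching an accepting state), and 000 is the lexicographically least accepting string of length 3.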